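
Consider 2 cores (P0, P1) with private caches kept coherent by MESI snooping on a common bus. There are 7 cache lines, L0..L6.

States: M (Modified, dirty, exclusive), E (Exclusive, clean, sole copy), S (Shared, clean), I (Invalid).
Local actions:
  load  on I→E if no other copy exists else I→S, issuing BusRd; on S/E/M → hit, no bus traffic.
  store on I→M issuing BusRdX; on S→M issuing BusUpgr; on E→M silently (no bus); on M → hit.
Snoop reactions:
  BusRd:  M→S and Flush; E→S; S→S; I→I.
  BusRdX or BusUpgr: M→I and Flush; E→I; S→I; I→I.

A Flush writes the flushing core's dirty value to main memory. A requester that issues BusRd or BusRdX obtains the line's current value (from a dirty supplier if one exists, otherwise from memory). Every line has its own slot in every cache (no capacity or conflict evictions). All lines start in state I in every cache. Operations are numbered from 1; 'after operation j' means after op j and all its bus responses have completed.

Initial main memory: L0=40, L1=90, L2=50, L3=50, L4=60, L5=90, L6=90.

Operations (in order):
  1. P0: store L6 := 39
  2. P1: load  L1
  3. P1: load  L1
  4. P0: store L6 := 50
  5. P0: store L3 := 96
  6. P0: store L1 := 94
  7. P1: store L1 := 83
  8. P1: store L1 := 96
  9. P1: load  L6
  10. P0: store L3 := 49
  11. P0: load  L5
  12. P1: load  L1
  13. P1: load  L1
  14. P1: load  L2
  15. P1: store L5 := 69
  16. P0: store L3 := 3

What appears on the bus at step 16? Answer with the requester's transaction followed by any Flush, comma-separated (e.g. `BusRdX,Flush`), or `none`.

bus = none

[1] P0: store L6 := 39 | P0:M(39), P1:I | bus: BusRdX
[2] P1: load  L1 | P0:I, P1:E(90) | bus: BusRd
[3] P1: load  L1 | P0:I, P1:E(90) | bus: none
[4] P0: store L6 := 50 | P0:M(50), P1:I | bus: none
[5] P0: store L3 := 96 | P0:M(96), P1:I | bus: BusRdX
[6] P0: store L1 := 94 | P0:M(94), P1:I | bus: BusRdX
[7] P1: store L1 := 83 | P0:I, P1:M(83) | bus: BusRdX,Flush
[8] P1: store L1 := 96 | P0:I, P1:M(96) | bus: none
[9] P1: load  L6 | P0:S(50), P1:S(50) | bus: BusRd,Flush
[10] P0: store L3 := 49 | P0:M(49), P1:I | bus: none
[11] P0: load  L5 | P0:E(90), P1:I | bus: BusRd
[12] P1: load  L1 | P0:I, P1:M(96) | bus: none
[13] P1: load  L1 | P0:I, P1:M(96) | bus: none
[14] P1: load  L2 | P0:I, P1:E(50) | bus: BusRd
[15] P1: store L5 := 69 | P0:I, P1:M(69) | bus: BusRdX
[16] P0: store L3 := 3 | P0:M(3), P1:I | bus: none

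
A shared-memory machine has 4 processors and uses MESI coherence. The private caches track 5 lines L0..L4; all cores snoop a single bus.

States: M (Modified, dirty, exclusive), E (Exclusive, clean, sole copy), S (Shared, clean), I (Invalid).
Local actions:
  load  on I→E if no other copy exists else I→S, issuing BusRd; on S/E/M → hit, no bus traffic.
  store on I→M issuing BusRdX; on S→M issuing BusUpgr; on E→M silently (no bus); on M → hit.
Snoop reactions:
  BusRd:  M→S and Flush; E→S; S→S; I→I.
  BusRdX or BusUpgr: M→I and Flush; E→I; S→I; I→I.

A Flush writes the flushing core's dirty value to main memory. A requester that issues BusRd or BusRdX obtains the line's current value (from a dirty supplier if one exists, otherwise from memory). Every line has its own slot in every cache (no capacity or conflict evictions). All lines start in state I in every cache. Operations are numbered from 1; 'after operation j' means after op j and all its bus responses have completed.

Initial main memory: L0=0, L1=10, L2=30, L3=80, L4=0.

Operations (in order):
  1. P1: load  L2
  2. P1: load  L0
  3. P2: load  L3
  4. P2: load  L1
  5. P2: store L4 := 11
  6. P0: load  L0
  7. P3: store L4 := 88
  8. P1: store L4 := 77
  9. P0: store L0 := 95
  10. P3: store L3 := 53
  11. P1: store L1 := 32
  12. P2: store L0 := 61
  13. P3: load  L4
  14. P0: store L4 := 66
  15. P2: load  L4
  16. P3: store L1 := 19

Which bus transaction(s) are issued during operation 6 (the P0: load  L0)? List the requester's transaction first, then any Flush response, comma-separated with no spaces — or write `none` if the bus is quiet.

bus = BusRd

[1] P1: load  L2 | P0:I, P1:E(30), P2:I, P3:I | bus: BusRd
[2] P1: load  L0 | P0:I, P1:E(0), P2:I, P3:I | bus: BusRd
[3] P2: load  L3 | P0:I, P1:I, P2:E(80), P3:I | bus: BusRd
[4] P2: load  L1 | P0:I, P1:I, P2:E(10), P3:I | bus: BusRd
[5] P2: store L4 := 11 | P0:I, P1:I, P2:M(11), P3:I | bus: BusRdX
[6] P0: load  L0 | P0:S(0), P1:S(0), P2:I, P3:I | bus: BusRd
[7] P3: store L4 := 88 | P0:I, P1:I, P2:I, P3:M(88) | bus: BusRdX,Flush
[8] P1: store L4 := 77 | P0:I, P1:M(77), P2:I, P3:I | bus: BusRdX,Flush
[9] P0: store L0 := 95 | P0:M(95), P1:I, P2:I, P3:I | bus: BusUpgr
[10] P3: store L3 := 53 | P0:I, P1:I, P2:I, P3:M(53) | bus: BusRdX
[11] P1: store L1 := 32 | P0:I, P1:M(32), P2:I, P3:I | bus: BusRdX
[12] P2: store L0 := 61 | P0:I, P1:I, P2:M(61), P3:I | bus: BusRdX,Flush
[13] P3: load  L4 | P0:I, P1:S(77), P2:I, P3:S(77) | bus: BusRd,Flush
[14] P0: store L4 := 66 | P0:M(66), P1:I, P2:I, P3:I | bus: BusRdX
[15] P2: load  L4 | P0:S(66), P1:I, P2:S(66), P3:I | bus: BusRd,Flush
[16] P3: store L1 := 19 | P0:I, P1:I, P2:I, P3:M(19) | bus: BusRdX,Flush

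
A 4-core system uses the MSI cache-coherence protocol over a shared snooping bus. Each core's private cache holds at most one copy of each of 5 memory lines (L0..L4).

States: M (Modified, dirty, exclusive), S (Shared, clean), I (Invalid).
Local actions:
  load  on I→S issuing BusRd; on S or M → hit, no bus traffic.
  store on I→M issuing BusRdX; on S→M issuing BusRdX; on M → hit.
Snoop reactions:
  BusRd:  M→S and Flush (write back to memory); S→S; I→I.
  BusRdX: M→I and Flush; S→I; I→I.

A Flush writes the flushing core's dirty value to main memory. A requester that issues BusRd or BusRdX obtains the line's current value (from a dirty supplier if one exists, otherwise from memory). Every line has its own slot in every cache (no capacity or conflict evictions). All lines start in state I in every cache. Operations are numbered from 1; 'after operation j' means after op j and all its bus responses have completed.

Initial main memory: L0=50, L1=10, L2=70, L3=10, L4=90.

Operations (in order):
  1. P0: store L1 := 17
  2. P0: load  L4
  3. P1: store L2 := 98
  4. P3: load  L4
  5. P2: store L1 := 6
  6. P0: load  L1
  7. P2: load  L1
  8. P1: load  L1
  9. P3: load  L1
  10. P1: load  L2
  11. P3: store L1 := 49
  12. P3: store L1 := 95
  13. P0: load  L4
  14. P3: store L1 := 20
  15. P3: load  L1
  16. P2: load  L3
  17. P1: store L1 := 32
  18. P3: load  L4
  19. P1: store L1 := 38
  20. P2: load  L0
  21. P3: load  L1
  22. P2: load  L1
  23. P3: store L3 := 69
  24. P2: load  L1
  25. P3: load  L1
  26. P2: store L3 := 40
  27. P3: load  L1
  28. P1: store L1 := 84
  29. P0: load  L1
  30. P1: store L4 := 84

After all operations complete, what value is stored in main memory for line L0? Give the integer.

memory[L0] = 50

  op1 P0: store L1 := 17 → M/I/I/I on L1; bus BusRdX; mem=10
  op2 P0: load  L4 → S/I/I/I on L4; bus BusRd; mem=90
  op3 P1: store L2 := 98 → I/M/I/I on L2; bus BusRdX; mem=70
  op4 P3: load  L4 → S/I/I/S on L4; bus BusRd; mem=90
  op5 P2: store L1 := 6 → I/I/M/I on L1; bus BusRdX Flush; mem=17
  op6 P0: load  L1 → S/I/S/I on L1; bus BusRd Flush; mem=6
  op7 P2: load  L1 → S/I/S/I on L1; bus (none); mem=6
  op8 P1: load  L1 → S/S/S/I on L1; bus BusRd; mem=6
  op9 P3: load  L1 → S/S/S/S on L1; bus BusRd; mem=6
  op10 P1: load  L2 → I/M/I/I on L2; bus (none); mem=70
  op11 P3: store L1 := 49 → I/I/I/M on L1; bus BusRdX; mem=6
  op12 P3: store L1 := 95 → I/I/I/M on L1; bus (none); mem=6
  op13 P0: load  L4 → S/I/I/S on L4; bus (none); mem=90
  op14 P3: store L1 := 20 → I/I/I/M on L1; bus (none); mem=6
  op15 P3: load  L1 → I/I/I/M on L1; bus (none); mem=6
  op16 P2: load  L3 → I/I/S/I on L3; bus BusRd; mem=10
  op17 P1: store L1 := 32 → I/M/I/I on L1; bus BusRdX Flush; mem=20
  op18 P3: load  L4 → S/I/I/S on L4; bus (none); mem=90
  op19 P1: store L1 := 38 → I/M/I/I on L1; bus (none); mem=20
  op20 P2: load  L0 → I/I/S/I on L0; bus BusRd; mem=50
  op21 P3: load  L1 → I/S/I/S on L1; bus BusRd Flush; mem=38
  op22 P2: load  L1 → I/S/S/S on L1; bus BusRd; mem=38
  op23 P3: store L3 := 69 → I/I/I/M on L3; bus BusRdX; mem=10
  op24 P2: load  L1 → I/S/S/S on L1; bus (none); mem=38
  op25 P3: load  L1 → I/S/S/S on L1; bus (none); mem=38
  op26 P2: store L3 := 40 → I/I/M/I on L3; bus BusRdX Flush; mem=69
  op27 P3: load  L1 → I/S/S/S on L1; bus (none); mem=38
  op28 P1: store L1 := 84 → I/M/I/I on L1; bus BusRdX; mem=38
  op29 P0: load  L1 → S/S/I/I on L1; bus BusRd Flush; mem=84
  op30 P1: store L4 := 84 → I/M/I/I on L4; bus BusRdX; mem=90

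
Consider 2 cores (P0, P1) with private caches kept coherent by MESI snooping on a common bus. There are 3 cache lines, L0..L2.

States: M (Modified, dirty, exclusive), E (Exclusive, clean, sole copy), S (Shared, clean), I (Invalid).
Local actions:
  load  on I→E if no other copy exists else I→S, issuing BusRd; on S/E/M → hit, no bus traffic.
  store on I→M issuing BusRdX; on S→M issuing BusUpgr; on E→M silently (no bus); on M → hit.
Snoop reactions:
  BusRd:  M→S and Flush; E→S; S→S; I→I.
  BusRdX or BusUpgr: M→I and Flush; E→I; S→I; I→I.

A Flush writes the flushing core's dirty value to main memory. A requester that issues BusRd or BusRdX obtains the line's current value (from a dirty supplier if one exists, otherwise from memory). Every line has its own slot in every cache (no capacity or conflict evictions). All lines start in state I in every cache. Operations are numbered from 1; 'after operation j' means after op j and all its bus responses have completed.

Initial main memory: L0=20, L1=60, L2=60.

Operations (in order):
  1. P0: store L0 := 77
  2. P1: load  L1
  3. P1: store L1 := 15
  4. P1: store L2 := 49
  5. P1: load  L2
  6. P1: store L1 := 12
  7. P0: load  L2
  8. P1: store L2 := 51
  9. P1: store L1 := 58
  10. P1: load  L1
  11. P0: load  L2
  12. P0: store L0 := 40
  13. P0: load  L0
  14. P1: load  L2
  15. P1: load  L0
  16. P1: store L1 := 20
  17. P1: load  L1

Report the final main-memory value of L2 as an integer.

memory[L2] = 51

step 1: P0: store L0 := 77  ⟶  MI  (L0)  txn=BusRdX  M[L0]=20
step 2: P1: load  L1  ⟶  IE  (L1)  txn=BusRd  M[L1]=60
step 3: P1: store L1 := 15  ⟶  IM  (L1)  txn=∅  M[L1]=60
step 4: P1: store L2 := 49  ⟶  IM  (L2)  txn=BusRdX  M[L2]=60
step 5: P1: load  L2  ⟶  IM  (L2)  txn=∅  M[L2]=60
step 6: P1: store L1 := 12  ⟶  IM  (L1)  txn=∅  M[L1]=60
step 7: P0: load  L2  ⟶  SS  (L2)  txn=BusRd+Flush  M[L2]=49
step 8: P1: store L2 := 51  ⟶  IM  (L2)  txn=BusUpgr  M[L2]=49
step 9: P1: store L1 := 58  ⟶  IM  (L1)  txn=∅  M[L1]=60
step 10: P1: load  L1  ⟶  IM  (L1)  txn=∅  M[L1]=60
step 11: P0: load  L2  ⟶  SS  (L2)  txn=BusRd+Flush  M[L2]=51
step 12: P0: store L0 := 40  ⟶  MI  (L0)  txn=∅  M[L0]=20
step 13: P0: load  L0  ⟶  MI  (L0)  txn=∅  M[L0]=20
step 14: P1: load  L2  ⟶  SS  (L2)  txn=∅  M[L2]=51
step 15: P1: load  L0  ⟶  SS  (L0)  txn=BusRd+Flush  M[L0]=40
step 16: P1: store L1 := 20  ⟶  IM  (L1)  txn=∅  M[L1]=60
step 17: P1: load  L1  ⟶  IM  (L1)  txn=∅  M[L1]=60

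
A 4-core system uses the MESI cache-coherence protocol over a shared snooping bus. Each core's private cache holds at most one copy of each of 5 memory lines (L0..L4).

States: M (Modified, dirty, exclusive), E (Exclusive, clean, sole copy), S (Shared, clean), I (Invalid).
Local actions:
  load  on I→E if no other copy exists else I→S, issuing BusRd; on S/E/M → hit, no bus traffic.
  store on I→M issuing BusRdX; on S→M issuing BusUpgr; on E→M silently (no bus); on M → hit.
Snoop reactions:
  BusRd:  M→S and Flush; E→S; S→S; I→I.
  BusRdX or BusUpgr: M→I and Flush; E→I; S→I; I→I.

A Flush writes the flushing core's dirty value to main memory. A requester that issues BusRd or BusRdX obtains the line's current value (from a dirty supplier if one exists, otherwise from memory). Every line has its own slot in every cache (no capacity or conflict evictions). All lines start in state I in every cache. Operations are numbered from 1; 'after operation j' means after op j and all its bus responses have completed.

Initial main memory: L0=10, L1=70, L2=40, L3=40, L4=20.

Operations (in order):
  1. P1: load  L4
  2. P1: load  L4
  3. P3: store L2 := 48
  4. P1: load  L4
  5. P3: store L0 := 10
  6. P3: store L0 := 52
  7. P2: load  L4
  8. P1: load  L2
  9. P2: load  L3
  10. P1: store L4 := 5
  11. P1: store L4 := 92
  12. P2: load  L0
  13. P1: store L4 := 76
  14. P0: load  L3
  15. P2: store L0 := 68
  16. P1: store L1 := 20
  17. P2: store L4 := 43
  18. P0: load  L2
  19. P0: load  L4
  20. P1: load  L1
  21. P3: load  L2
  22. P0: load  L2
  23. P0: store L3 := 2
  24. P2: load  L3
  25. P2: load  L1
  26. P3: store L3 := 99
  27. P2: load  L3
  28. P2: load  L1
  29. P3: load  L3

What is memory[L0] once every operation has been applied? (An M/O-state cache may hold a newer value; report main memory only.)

memory[L0] = 52

  op1 P1: load  L4 → I/E/I/I on L4; bus BusRd; mem=20
  op2 P1: load  L4 → I/E/I/I on L4; bus (none); mem=20
  op3 P3: store L2 := 48 → I/I/I/M on L2; bus BusRdX; mem=40
  op4 P1: load  L4 → I/E/I/I on L4; bus (none); mem=20
  op5 P3: store L0 := 10 → I/I/I/M on L0; bus BusRdX; mem=10
  op6 P3: store L0 := 52 → I/I/I/M on L0; bus (none); mem=10
  op7 P2: load  L4 → I/S/S/I on L4; bus BusRd; mem=20
  op8 P1: load  L2 → I/S/I/S on L2; bus BusRd Flush; mem=48
  op9 P2: load  L3 → I/I/E/I on L3; bus BusRd; mem=40
  op10 P1: store L4 := 5 → I/M/I/I on L4; bus BusUpgr; mem=20
  op11 P1: store L4 := 92 → I/M/I/I on L4; bus (none); mem=20
  op12 P2: load  L0 → I/I/S/S on L0; bus BusRd Flush; mem=52
  op13 P1: store L4 := 76 → I/M/I/I on L4; bus (none); mem=20
  op14 P0: load  L3 → S/I/S/I on L3; bus BusRd; mem=40
  op15 P2: store L0 := 68 → I/I/M/I on L0; bus BusUpgr; mem=52
  op16 P1: store L1 := 20 → I/M/I/I on L1; bus BusRdX; mem=70
  op17 P2: store L4 := 43 → I/I/M/I on L4; bus BusRdX Flush; mem=76
  op18 P0: load  L2 → S/S/I/S on L2; bus BusRd; mem=48
  op19 P0: load  L4 → S/I/S/I on L4; bus BusRd Flush; mem=43
  op20 P1: load  L1 → I/M/I/I on L1; bus (none); mem=70
  op21 P3: load  L2 → S/S/I/S on L2; bus (none); mem=48
  op22 P0: load  L2 → S/S/I/S on L2; bus (none); mem=48
  op23 P0: store L3 := 2 → M/I/I/I on L3; bus BusUpgr; mem=40
  op24 P2: load  L3 → S/I/S/I on L3; bus BusRd Flush; mem=2
  op25 P2: load  L1 → I/S/S/I on L1; bus BusRd Flush; mem=20
  op26 P3: store L3 := 99 → I/I/I/M on L3; bus BusRdX; mem=2
  op27 P2: load  L3 → I/I/S/S on L3; bus BusRd Flush; mem=99
  op28 P2: load  L1 → I/S/S/I on L1; bus (none); mem=20
  op29 P3: load  L3 → I/I/S/S on L3; bus (none); mem=99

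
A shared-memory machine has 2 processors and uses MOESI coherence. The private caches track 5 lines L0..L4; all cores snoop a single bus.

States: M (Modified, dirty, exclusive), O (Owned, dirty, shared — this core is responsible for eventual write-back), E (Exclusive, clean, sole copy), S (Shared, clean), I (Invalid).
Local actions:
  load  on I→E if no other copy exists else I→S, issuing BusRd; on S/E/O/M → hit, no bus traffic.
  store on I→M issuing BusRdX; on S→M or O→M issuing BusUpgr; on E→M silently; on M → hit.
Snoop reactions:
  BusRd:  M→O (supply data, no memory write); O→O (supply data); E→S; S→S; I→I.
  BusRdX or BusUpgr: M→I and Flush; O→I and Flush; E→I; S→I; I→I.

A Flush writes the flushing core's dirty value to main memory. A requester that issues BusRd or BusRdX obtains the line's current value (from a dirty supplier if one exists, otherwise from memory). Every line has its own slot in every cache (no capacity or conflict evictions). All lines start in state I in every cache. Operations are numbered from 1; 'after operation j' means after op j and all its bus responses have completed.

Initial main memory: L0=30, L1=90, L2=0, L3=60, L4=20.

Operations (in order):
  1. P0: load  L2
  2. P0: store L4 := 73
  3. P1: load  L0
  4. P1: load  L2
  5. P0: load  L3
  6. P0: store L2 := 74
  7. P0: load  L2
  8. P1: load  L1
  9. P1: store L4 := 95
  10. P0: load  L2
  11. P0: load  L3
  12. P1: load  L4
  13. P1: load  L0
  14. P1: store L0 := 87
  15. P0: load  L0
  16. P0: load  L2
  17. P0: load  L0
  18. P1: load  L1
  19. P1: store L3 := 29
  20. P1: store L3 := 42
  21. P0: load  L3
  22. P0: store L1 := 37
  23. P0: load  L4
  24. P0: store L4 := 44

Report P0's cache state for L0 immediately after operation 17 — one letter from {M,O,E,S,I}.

step 1: P0: load  L2  ⟶  EI  (L2)  txn=BusRd  M[L2]=0
step 2: P0: store L4 := 73  ⟶  MI  (L4)  txn=BusRdX  M[L4]=20
step 3: P1: load  L0  ⟶  IE  (L0)  txn=BusRd  M[L0]=30
step 4: P1: load  L2  ⟶  SS  (L2)  txn=BusRd  M[L2]=0
step 5: P0: load  L3  ⟶  EI  (L3)  txn=BusRd  M[L3]=60
step 6: P0: store L2 := 74  ⟶  MI  (L2)  txn=BusUpgr  M[L2]=0
step 7: P0: load  L2  ⟶  MI  (L2)  txn=∅  M[L2]=0
step 8: P1: load  L1  ⟶  IE  (L1)  txn=BusRd  M[L1]=90
step 9: P1: store L4 := 95  ⟶  IM  (L4)  txn=BusRdX+Flush  M[L4]=73
step 10: P0: load  L2  ⟶  MI  (L2)  txn=∅  M[L2]=0
step 11: P0: load  L3  ⟶  EI  (L3)  txn=∅  M[L3]=60
step 12: P1: load  L4  ⟶  IM  (L4)  txn=∅  M[L4]=73
step 13: P1: load  L0  ⟶  IE  (L0)  txn=∅  M[L0]=30
step 14: P1: store L0 := 87  ⟶  IM  (L0)  txn=∅  M[L0]=30
step 15: P0: load  L0  ⟶  SO  (L0)  txn=BusRd  M[L0]=30
step 16: P0: load  L2  ⟶  MI  (L2)  txn=∅  M[L2]=0
step 17: P0: load  L0  ⟶  SO  (L0)  txn=∅  M[L0]=30
step 18: P1: load  L1  ⟶  IE  (L1)  txn=∅  M[L1]=90
step 19: P1: store L3 := 29  ⟶  IM  (L3)  txn=BusRdX  M[L3]=60
step 20: P1: store L3 := 42  ⟶  IM  (L3)  txn=∅  M[L3]=60
step 21: P0: load  L3  ⟶  SO  (L3)  txn=BusRd  M[L3]=60
step 22: P0: store L1 := 37  ⟶  MI  (L1)  txn=BusRdX  M[L1]=90
step 23: P0: load  L4  ⟶  SO  (L4)  txn=BusRd  M[L4]=73
step 24: P0: store L4 := 44  ⟶  MI  (L4)  txn=BusUpgr+Flush  M[L4]=95

state = S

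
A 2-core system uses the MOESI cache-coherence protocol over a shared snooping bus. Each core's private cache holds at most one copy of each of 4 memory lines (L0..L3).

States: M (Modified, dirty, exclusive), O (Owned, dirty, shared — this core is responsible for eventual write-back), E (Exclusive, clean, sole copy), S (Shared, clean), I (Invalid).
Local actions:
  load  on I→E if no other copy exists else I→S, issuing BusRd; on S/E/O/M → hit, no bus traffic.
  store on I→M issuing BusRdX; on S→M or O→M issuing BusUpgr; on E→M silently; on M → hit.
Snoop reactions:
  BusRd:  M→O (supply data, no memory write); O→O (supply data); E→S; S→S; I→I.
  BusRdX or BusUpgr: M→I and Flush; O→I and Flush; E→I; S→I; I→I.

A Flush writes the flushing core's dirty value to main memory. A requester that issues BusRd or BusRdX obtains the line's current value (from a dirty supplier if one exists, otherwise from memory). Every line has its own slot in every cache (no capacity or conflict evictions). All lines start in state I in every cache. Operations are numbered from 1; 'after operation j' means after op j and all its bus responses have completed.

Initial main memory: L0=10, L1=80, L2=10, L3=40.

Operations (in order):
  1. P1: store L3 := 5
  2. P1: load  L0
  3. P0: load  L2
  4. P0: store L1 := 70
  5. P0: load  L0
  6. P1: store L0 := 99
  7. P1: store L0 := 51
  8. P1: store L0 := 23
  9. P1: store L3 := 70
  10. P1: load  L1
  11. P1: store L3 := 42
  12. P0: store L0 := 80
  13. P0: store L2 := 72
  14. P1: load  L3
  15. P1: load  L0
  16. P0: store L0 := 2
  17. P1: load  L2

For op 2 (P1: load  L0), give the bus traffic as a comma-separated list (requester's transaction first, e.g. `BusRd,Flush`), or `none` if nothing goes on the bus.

bus = BusRd

[1] P1: store L3 := 5 | P0:I, P1:M(5) | bus: BusRdX
[2] P1: load  L0 | P0:I, P1:E(10) | bus: BusRd
[3] P0: load  L2 | P0:E(10), P1:I | bus: BusRd
[4] P0: store L1 := 70 | P0:M(70), P1:I | bus: BusRdX
[5] P0: load  L0 | P0:S(10), P1:S(10) | bus: BusRd
[6] P1: store L0 := 99 | P0:I, P1:M(99) | bus: BusUpgr
[7] P1: store L0 := 51 | P0:I, P1:M(51) | bus: none
[8] P1: store L0 := 23 | P0:I, P1:M(23) | bus: none
[9] P1: store L3 := 70 | P0:I, P1:M(70) | bus: none
[10] P1: load  L1 | P0:O(70), P1:S(70) | bus: BusRd
[11] P1: store L3 := 42 | P0:I, P1:M(42) | bus: none
[12] P0: store L0 := 80 | P0:M(80), P1:I | bus: BusRdX,Flush
[13] P0: store L2 := 72 | P0:M(72), P1:I | bus: none
[14] P1: load  L3 | P0:I, P1:M(42) | bus: none
[15] P1: load  L0 | P0:O(80), P1:S(80) | bus: BusRd
[16] P0: store L0 := 2 | P0:M(2), P1:I | bus: BusUpgr
[17] P1: load  L2 | P0:O(72), P1:S(72) | bus: BusRd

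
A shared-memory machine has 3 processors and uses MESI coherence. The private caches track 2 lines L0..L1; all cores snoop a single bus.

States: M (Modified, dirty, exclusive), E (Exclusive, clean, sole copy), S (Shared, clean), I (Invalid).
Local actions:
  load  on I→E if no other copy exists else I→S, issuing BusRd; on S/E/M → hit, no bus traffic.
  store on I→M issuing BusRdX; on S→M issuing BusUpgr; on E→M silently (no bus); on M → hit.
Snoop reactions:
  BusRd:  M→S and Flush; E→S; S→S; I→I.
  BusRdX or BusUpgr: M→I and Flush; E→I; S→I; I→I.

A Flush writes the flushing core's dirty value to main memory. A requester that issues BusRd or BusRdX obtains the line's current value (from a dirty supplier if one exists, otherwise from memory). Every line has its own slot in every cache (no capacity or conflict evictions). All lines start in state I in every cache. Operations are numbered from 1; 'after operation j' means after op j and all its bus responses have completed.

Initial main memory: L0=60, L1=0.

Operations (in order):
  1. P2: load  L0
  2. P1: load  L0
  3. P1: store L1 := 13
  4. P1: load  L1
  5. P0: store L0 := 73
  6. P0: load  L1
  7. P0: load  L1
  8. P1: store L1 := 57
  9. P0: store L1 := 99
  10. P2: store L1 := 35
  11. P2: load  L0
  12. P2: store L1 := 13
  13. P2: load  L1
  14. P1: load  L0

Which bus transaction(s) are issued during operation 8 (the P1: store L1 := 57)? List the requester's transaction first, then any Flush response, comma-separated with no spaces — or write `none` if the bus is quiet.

  op1 P2: load  L0 → I/I/E on L0; bus BusRd; mem=60
  op2 P1: load  L0 → I/S/S on L0; bus BusRd; mem=60
  op3 P1: store L1 := 13 → I/M/I on L1; bus BusRdX; mem=0
  op4 P1: load  L1 → I/M/I on L1; bus (none); mem=0
  op5 P0: store L0 := 73 → M/I/I on L0; bus BusRdX; mem=60
  op6 P0: load  L1 → S/S/I on L1; bus BusRd Flush; mem=13
  op7 P0: load  L1 → S/S/I on L1; bus (none); mem=13
  op8 P1: store L1 := 57 → I/M/I on L1; bus BusUpgr; mem=13
  op9 P0: store L1 := 99 → M/I/I on L1; bus BusRdX Flush; mem=57
  op10 P2: store L1 := 35 → I/I/M on L1; bus BusRdX Flush; mem=99
  op11 P2: load  L0 → S/I/S on L0; bus BusRd Flush; mem=73
  op12 P2: store L1 := 13 → I/I/M on L1; bus (none); mem=99
  op13 P2: load  L1 → I/I/M on L1; bus (none); mem=99
  op14 P1: load  L0 → S/S/S on L0; bus BusRd; mem=73

bus = BusUpgr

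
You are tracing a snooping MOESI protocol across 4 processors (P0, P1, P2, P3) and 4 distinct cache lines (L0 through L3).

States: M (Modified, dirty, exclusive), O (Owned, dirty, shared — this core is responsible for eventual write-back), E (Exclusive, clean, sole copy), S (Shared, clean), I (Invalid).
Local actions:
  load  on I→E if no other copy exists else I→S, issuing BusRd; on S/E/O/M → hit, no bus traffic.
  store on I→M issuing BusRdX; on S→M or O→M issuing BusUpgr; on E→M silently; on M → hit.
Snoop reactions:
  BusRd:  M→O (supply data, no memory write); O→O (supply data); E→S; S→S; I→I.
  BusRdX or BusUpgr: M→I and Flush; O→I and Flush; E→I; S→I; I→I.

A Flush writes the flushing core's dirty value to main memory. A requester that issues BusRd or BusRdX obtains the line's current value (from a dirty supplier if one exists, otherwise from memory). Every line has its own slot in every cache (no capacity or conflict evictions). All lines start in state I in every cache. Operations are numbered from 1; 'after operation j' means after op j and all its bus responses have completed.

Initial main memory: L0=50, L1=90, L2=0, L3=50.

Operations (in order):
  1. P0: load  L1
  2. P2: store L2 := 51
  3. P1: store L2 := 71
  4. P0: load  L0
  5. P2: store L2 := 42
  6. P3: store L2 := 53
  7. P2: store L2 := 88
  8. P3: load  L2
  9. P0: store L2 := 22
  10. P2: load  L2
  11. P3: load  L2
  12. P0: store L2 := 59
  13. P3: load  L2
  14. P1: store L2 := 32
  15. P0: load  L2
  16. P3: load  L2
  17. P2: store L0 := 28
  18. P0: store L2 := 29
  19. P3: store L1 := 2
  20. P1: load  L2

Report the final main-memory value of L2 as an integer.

memory[L2] = 32

1. P0: load  L1  bus=[BusRd]  L1: P0=E P1=I P2=I P3=I  mem[L1]=90
2. P2: store L2 := 51  bus=[BusRdX]  L2: P0=I P1=I P2=M P3=I  mem[L2]=0
3. P1: store L2 := 71  bus=[BusRdX,Flush]  L2: P0=I P1=M P2=I P3=I  mem[L2]=51
4. P0: load  L0  bus=[BusRd]  L0: P0=E P1=I P2=I P3=I  mem[L0]=50
5. P2: store L2 := 42  bus=[BusRdX,Flush]  L2: P0=I P1=I P2=M P3=I  mem[L2]=71
6. P3: store L2 := 53  bus=[BusRdX,Flush]  L2: P0=I P1=I P2=I P3=M  mem[L2]=42
7. P2: store L2 := 88  bus=[BusRdX,Flush]  L2: P0=I P1=I P2=M P3=I  mem[L2]=53
8. P3: load  L2  bus=[BusRd]  L2: P0=I P1=I P2=O P3=S  mem[L2]=53
9. P0: store L2 := 22  bus=[BusRdX,Flush]  L2: P0=M P1=I P2=I P3=I  mem[L2]=88
10. P2: load  L2  bus=[BusRd]  L2: P0=O P1=I P2=S P3=I  mem[L2]=88
11. P3: load  L2  bus=[BusRd]  L2: P0=O P1=I P2=S P3=S  mem[L2]=88
12. P0: store L2 := 59  bus=[BusUpgr]  L2: P0=M P1=I P2=I P3=I  mem[L2]=88
13. P3: load  L2  bus=[BusRd]  L2: P0=O P1=I P2=I P3=S  mem[L2]=88
14. P1: store L2 := 32  bus=[BusRdX,Flush]  L2: P0=I P1=M P2=I P3=I  mem[L2]=59
15. P0: load  L2  bus=[BusRd]  L2: P0=S P1=O P2=I P3=I  mem[L2]=59
16. P3: load  L2  bus=[BusRd]  L2: P0=S P1=O P2=I P3=S  mem[L2]=59
17. P2: store L0 := 28  bus=[BusRdX]  L0: P0=I P1=I P2=M P3=I  mem[L0]=50
18. P0: store L2 := 29  bus=[BusUpgr,Flush]  L2: P0=M P1=I P2=I P3=I  mem[L2]=32
19. P3: store L1 := 2  bus=[BusRdX]  L1: P0=I P1=I P2=I P3=M  mem[L1]=90
20. P1: load  L2  bus=[BusRd]  L2: P0=O P1=S P2=I P3=I  mem[L2]=32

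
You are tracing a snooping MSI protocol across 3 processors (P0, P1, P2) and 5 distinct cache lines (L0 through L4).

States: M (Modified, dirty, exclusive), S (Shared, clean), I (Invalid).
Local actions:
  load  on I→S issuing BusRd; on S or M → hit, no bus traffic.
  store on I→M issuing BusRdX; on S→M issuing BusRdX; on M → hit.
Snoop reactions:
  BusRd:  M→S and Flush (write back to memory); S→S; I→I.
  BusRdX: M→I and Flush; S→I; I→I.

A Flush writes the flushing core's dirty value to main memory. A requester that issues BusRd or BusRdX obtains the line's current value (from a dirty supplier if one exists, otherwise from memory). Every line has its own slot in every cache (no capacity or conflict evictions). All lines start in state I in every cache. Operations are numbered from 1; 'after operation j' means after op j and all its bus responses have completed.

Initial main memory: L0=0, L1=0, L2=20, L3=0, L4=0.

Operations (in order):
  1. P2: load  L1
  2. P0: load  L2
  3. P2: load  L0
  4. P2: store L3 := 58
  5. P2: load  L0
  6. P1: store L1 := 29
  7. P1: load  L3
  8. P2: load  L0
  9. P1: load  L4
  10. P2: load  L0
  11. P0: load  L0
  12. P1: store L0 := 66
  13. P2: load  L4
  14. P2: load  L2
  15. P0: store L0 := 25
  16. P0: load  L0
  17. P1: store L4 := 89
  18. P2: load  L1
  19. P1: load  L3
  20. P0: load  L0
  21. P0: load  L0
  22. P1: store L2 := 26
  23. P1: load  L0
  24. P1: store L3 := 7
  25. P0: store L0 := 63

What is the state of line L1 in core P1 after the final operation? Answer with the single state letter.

1. P2: load  L1  bus=[BusRd]  L1: P0=I P1=I P2=S  mem[L1]=0
2. P0: load  L2  bus=[BusRd]  L2: P0=S P1=I P2=I  mem[L2]=20
3. P2: load  L0  bus=[BusRd]  L0: P0=I P1=I P2=S  mem[L0]=0
4. P2: store L3 := 58  bus=[BusRdX]  L3: P0=I P1=I P2=M  mem[L3]=0
5. P2: load  L0  bus=[-]  L0: P0=I P1=I P2=S  mem[L0]=0
6. P1: store L1 := 29  bus=[BusRdX]  L1: P0=I P1=M P2=I  mem[L1]=0
7. P1: load  L3  bus=[BusRd,Flush]  L3: P0=I P1=S P2=S  mem[L3]=58
8. P2: load  L0  bus=[-]  L0: P0=I P1=I P2=S  mem[L0]=0
9. P1: load  L4  bus=[BusRd]  L4: P0=I P1=S P2=I  mem[L4]=0
10. P2: load  L0  bus=[-]  L0: P0=I P1=I P2=S  mem[L0]=0
11. P0: load  L0  bus=[BusRd]  L0: P0=S P1=I P2=S  mem[L0]=0
12. P1: store L0 := 66  bus=[BusRdX]  L0: P0=I P1=M P2=I  mem[L0]=0
13. P2: load  L4  bus=[BusRd]  L4: P0=I P1=S P2=S  mem[L4]=0
14. P2: load  L2  bus=[BusRd]  L2: P0=S P1=I P2=S  mem[L2]=20
15. P0: store L0 := 25  bus=[BusRdX,Flush]  L0: P0=M P1=I P2=I  mem[L0]=66
16. P0: load  L0  bus=[-]  L0: P0=M P1=I P2=I  mem[L0]=66
17. P1: store L4 := 89  bus=[BusRdX]  L4: P0=I P1=M P2=I  mem[L4]=0
18. P2: load  L1  bus=[BusRd,Flush]  L1: P0=I P1=S P2=S  mem[L1]=29
19. P1: load  L3  bus=[-]  L3: P0=I P1=S P2=S  mem[L3]=58
20. P0: load  L0  bus=[-]  L0: P0=M P1=I P2=I  mem[L0]=66
21. P0: load  L0  bus=[-]  L0: P0=M P1=I P2=I  mem[L0]=66
22. P1: store L2 := 26  bus=[BusRdX]  L2: P0=I P1=M P2=I  mem[L2]=20
23. P1: load  L0  bus=[BusRd,Flush]  L0: P0=S P1=S P2=I  mem[L0]=25
24. P1: store L3 := 7  bus=[BusRdX]  L3: P0=I P1=M P2=I  mem[L3]=58
25. P0: store L0 := 63  bus=[BusRdX]  L0: P0=M P1=I P2=I  mem[L0]=25

state = S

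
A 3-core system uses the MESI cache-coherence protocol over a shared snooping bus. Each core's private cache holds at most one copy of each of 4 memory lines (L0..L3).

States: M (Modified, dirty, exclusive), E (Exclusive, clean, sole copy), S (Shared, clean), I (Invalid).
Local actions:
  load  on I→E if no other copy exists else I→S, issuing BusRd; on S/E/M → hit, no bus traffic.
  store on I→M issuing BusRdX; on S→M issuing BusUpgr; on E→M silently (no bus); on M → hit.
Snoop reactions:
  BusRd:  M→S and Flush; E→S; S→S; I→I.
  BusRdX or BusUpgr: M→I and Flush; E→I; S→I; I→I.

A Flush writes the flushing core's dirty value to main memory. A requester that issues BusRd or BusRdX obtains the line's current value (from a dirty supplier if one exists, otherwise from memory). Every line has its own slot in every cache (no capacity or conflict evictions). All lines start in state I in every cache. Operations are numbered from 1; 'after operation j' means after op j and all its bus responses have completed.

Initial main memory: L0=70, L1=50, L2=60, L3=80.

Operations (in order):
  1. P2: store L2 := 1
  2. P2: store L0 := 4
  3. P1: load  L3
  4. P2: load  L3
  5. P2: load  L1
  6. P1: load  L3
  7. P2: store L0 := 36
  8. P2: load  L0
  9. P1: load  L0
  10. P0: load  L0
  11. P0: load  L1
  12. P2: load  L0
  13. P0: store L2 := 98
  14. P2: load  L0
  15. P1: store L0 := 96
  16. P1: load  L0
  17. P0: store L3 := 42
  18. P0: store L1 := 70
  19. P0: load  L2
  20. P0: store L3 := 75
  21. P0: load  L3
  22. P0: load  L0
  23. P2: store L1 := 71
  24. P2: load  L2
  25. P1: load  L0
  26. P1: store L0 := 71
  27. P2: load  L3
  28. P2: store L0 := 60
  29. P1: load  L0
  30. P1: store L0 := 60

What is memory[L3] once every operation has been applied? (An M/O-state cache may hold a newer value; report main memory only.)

memory[L3] = 75

step 1: P2: store L2 := 1  ⟶  IIM  (L2)  txn=BusRdX  M[L2]=60
step 2: P2: store L0 := 4  ⟶  IIM  (L0)  txn=BusRdX  M[L0]=70
step 3: P1: load  L3  ⟶  IEI  (L3)  txn=BusRd  M[L3]=80
step 4: P2: load  L3  ⟶  ISS  (L3)  txn=BusRd  M[L3]=80
step 5: P2: load  L1  ⟶  IIE  (L1)  txn=BusRd  M[L1]=50
step 6: P1: load  L3  ⟶  ISS  (L3)  txn=∅  M[L3]=80
step 7: P2: store L0 := 36  ⟶  IIM  (L0)  txn=∅  M[L0]=70
step 8: P2: load  L0  ⟶  IIM  (L0)  txn=∅  M[L0]=70
step 9: P1: load  L0  ⟶  ISS  (L0)  txn=BusRd+Flush  M[L0]=36
step 10: P0: load  L0  ⟶  SSS  (L0)  txn=BusRd  M[L0]=36
step 11: P0: load  L1  ⟶  SIS  (L1)  txn=BusRd  M[L1]=50
step 12: P2: load  L0  ⟶  SSS  (L0)  txn=∅  M[L0]=36
step 13: P0: store L2 := 98  ⟶  MII  (L2)  txn=BusRdX+Flush  M[L2]=1
step 14: P2: load  L0  ⟶  SSS  (L0)  txn=∅  M[L0]=36
step 15: P1: store L0 := 96  ⟶  IMI  (L0)  txn=BusUpgr  M[L0]=36
step 16: P1: load  L0  ⟶  IMI  (L0)  txn=∅  M[L0]=36
step 17: P0: store L3 := 42  ⟶  MII  (L3)  txn=BusRdX  M[L3]=80
step 18: P0: store L1 := 70  ⟶  MII  (L1)  txn=BusUpgr  M[L1]=50
step 19: P0: load  L2  ⟶  MII  (L2)  txn=∅  M[L2]=1
step 20: P0: store L3 := 75  ⟶  MII  (L3)  txn=∅  M[L3]=80
step 21: P0: load  L3  ⟶  MII  (L3)  txn=∅  M[L3]=80
step 22: P0: load  L0  ⟶  SSI  (L0)  txn=BusRd+Flush  M[L0]=96
step 23: P2: store L1 := 71  ⟶  IIM  (L1)  txn=BusRdX+Flush  M[L1]=70
step 24: P2: load  L2  ⟶  SIS  (L2)  txn=BusRd+Flush  M[L2]=98
step 25: P1: load  L0  ⟶  SSI  (L0)  txn=∅  M[L0]=96
step 26: P1: store L0 := 71  ⟶  IMI  (L0)  txn=BusUpgr  M[L0]=96
step 27: P2: load  L3  ⟶  SIS  (L3)  txn=BusRd+Flush  M[L3]=75
step 28: P2: store L0 := 60  ⟶  IIM  (L0)  txn=BusRdX+Flush  M[L0]=71
step 29: P1: load  L0  ⟶  ISS  (L0)  txn=BusRd+Flush  M[L0]=60
step 30: P1: store L0 := 60  ⟶  IMI  (L0)  txn=BusUpgr  M[L0]=60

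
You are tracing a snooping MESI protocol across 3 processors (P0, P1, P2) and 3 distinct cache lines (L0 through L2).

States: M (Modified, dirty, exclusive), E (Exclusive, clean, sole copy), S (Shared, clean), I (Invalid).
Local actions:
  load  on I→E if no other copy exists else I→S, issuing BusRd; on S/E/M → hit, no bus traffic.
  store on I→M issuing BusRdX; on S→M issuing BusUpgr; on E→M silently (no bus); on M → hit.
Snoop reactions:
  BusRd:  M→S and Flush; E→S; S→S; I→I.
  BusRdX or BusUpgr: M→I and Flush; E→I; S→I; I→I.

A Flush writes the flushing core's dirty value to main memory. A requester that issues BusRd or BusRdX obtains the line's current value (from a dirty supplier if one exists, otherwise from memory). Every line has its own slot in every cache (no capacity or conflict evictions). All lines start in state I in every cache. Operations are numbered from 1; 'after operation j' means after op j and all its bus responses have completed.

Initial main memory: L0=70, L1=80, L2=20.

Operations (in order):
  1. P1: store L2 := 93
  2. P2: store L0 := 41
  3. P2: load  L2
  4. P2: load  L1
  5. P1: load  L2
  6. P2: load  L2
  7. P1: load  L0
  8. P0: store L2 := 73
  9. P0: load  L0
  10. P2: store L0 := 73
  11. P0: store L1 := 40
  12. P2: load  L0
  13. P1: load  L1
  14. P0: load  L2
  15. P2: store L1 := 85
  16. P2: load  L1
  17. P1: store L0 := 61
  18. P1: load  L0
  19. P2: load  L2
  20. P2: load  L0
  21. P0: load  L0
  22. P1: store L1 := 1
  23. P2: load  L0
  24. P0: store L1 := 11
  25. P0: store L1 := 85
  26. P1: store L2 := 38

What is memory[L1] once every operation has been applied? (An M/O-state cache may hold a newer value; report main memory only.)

memory[L1] = 1

[1] P1: store L2 := 93 | P0:I, P1:M(93), P2:I | bus: BusRdX
[2] P2: store L0 := 41 | P0:I, P1:I, P2:M(41) | bus: BusRdX
[3] P2: load  L2 | P0:I, P1:S(93), P2:S(93) | bus: BusRd,Flush
[4] P2: load  L1 | P0:I, P1:I, P2:E(80) | bus: BusRd
[5] P1: load  L2 | P0:I, P1:S(93), P2:S(93) | bus: none
[6] P2: load  L2 | P0:I, P1:S(93), P2:S(93) | bus: none
[7] P1: load  L0 | P0:I, P1:S(41), P2:S(41) | bus: BusRd,Flush
[8] P0: store L2 := 73 | P0:M(73), P1:I, P2:I | bus: BusRdX
[9] P0: load  L0 | P0:S(41), P1:S(41), P2:S(41) | bus: BusRd
[10] P2: store L0 := 73 | P0:I, P1:I, P2:M(73) | bus: BusUpgr
[11] P0: store L1 := 40 | P0:M(40), P1:I, P2:I | bus: BusRdX
[12] P2: load  L0 | P0:I, P1:I, P2:M(73) | bus: none
[13] P1: load  L1 | P0:S(40), P1:S(40), P2:I | bus: BusRd,Flush
[14] P0: load  L2 | P0:M(73), P1:I, P2:I | bus: none
[15] P2: store L1 := 85 | P0:I, P1:I, P2:M(85) | bus: BusRdX
[16] P2: load  L1 | P0:I, P1:I, P2:M(85) | bus: none
[17] P1: store L0 := 61 | P0:I, P1:M(61), P2:I | bus: BusRdX,Flush
[18] P1: load  L0 | P0:I, P1:M(61), P2:I | bus: none
[19] P2: load  L2 | P0:S(73), P1:I, P2:S(73) | bus: BusRd,Flush
[20] P2: load  L0 | P0:I, P1:S(61), P2:S(61) | bus: BusRd,Flush
[21] P0: load  L0 | P0:S(61), P1:S(61), P2:S(61) | bus: BusRd
[22] P1: store L1 := 1 | P0:I, P1:M(1), P2:I | bus: BusRdX,Flush
[23] P2: load  L0 | P0:S(61), P1:S(61), P2:S(61) | bus: none
[24] P0: store L1 := 11 | P0:M(11), P1:I, P2:I | bus: BusRdX,Flush
[25] P0: store L1 := 85 | P0:M(85), P1:I, P2:I | bus: none
[26] P1: store L2 := 38 | P0:I, P1:M(38), P2:I | bus: BusRdX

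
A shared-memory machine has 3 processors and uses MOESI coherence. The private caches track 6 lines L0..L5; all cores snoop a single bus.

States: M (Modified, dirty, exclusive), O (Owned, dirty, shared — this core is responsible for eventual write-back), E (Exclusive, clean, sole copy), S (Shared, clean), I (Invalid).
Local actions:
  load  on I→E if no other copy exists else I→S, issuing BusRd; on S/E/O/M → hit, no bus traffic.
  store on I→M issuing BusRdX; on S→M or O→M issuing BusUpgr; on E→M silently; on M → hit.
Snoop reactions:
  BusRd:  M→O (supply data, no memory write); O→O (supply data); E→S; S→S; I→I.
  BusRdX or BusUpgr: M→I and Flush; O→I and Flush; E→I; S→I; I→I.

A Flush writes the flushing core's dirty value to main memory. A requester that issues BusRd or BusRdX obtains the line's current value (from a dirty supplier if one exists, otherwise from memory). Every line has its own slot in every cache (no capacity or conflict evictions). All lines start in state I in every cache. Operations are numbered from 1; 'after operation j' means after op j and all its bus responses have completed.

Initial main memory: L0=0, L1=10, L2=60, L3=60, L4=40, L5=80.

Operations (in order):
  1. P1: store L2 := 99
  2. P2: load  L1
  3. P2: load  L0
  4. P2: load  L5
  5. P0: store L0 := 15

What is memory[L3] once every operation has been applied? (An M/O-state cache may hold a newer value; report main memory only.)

memory[L3] = 60

[1] P1: store L2 := 99 | P0:I, P1:M(99), P2:I | bus: BusRdX
[2] P2: load  L1 | P0:I, P1:I, P2:E(10) | bus: BusRd
[3] P2: load  L0 | P0:I, P1:I, P2:E(0) | bus: BusRd
[4] P2: load  L5 | P0:I, P1:I, P2:E(80) | bus: BusRd
[5] P0: store L0 := 15 | P0:M(15), P1:I, P2:I | bus: BusRdX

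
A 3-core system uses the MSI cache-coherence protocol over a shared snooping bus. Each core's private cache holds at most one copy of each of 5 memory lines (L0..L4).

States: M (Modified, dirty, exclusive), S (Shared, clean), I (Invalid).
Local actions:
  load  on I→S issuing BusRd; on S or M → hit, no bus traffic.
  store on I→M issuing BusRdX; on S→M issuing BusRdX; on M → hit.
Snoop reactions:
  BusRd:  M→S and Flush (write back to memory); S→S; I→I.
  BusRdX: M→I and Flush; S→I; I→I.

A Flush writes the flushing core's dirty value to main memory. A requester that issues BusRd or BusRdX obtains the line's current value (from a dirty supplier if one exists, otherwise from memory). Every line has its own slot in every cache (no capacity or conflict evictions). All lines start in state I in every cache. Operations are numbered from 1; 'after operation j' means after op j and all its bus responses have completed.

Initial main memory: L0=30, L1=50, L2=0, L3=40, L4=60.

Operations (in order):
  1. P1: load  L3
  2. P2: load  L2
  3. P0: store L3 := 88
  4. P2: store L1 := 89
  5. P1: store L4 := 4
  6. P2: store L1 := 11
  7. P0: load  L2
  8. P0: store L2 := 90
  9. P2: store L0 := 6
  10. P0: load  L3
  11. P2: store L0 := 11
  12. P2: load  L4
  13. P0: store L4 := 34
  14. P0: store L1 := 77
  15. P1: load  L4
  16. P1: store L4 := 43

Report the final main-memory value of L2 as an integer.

memory[L2] = 0

1. P1: load  L3  bus=[BusRd]  L3: P0=I P1=S P2=I  mem[L3]=40
2. P2: load  L2  bus=[BusRd]  L2: P0=I P1=I P2=S  mem[L2]=0
3. P0: store L3 := 88  bus=[BusRdX]  L3: P0=M P1=I P2=I  mem[L3]=40
4. P2: store L1 := 89  bus=[BusRdX]  L1: P0=I P1=I P2=M  mem[L1]=50
5. P1: store L4 := 4  bus=[BusRdX]  L4: P0=I P1=M P2=I  mem[L4]=60
6. P2: store L1 := 11  bus=[-]  L1: P0=I P1=I P2=M  mem[L1]=50
7. P0: load  L2  bus=[BusRd]  L2: P0=S P1=I P2=S  mem[L2]=0
8. P0: store L2 := 90  bus=[BusRdX]  L2: P0=M P1=I P2=I  mem[L2]=0
9. P2: store L0 := 6  bus=[BusRdX]  L0: P0=I P1=I P2=M  mem[L0]=30
10. P0: load  L3  bus=[-]  L3: P0=M P1=I P2=I  mem[L3]=40
11. P2: store L0 := 11  bus=[-]  L0: P0=I P1=I P2=M  mem[L0]=30
12. P2: load  L4  bus=[BusRd,Flush]  L4: P0=I P1=S P2=S  mem[L4]=4
13. P0: store L4 := 34  bus=[BusRdX]  L4: P0=M P1=I P2=I  mem[L4]=4
14. P0: store L1 := 77  bus=[BusRdX,Flush]  L1: P0=M P1=I P2=I  mem[L1]=11
15. P1: load  L4  bus=[BusRd,Flush]  L4: P0=S P1=S P2=I  mem[L4]=34
16. P1: store L4 := 43  bus=[BusRdX]  L4: P0=I P1=M P2=I  mem[L4]=34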